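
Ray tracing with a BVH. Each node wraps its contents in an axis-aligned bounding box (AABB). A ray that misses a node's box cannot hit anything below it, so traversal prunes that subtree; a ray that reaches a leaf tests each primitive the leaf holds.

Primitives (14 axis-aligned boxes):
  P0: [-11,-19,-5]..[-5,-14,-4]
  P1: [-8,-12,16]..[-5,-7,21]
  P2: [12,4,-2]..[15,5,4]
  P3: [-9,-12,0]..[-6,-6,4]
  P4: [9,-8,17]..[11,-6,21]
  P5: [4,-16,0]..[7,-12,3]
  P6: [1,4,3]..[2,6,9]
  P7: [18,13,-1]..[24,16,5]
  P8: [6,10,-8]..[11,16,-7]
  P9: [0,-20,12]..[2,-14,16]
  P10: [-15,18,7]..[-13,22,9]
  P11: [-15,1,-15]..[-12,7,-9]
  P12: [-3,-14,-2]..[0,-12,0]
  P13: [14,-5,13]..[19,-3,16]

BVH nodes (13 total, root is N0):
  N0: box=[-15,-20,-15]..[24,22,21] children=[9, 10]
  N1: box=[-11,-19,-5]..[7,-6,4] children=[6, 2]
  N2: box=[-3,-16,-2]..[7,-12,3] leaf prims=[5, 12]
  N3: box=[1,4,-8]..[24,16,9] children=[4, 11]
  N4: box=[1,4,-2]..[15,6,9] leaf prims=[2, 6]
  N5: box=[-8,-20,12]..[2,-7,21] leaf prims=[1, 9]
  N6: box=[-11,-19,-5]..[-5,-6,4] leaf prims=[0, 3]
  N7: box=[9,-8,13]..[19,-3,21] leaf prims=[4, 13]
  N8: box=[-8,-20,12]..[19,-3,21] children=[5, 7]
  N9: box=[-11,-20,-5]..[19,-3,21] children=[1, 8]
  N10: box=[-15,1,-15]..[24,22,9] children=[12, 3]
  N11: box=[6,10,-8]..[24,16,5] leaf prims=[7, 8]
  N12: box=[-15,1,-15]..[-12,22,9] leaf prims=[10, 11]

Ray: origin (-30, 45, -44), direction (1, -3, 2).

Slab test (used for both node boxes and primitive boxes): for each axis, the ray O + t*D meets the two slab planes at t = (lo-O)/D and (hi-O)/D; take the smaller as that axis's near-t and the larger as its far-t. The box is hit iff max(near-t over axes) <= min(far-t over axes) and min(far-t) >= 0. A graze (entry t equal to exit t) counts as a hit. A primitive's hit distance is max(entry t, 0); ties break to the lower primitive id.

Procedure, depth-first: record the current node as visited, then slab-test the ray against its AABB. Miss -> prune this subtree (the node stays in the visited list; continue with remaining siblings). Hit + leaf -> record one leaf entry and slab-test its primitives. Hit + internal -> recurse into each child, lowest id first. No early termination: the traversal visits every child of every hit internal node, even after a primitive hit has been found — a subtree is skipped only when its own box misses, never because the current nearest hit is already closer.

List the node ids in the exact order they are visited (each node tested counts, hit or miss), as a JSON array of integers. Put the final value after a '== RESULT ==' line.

Walk:
N0 x:[15,54] y:[23/3,65/3] z:[29/2,65/2] -> hit [15,65/3], descend [9, 10]
  N9 x:[19,49] y:[16,65/3] z:[39/2,65/2] -> hit [39/2,65/3], descend [1, 8]
    N1 x:[19,37] y:[17,64/3] z:[39/2,24] -> hit [39/2,64/3], descend [2, 6]
      N2 x:[27,37] y:[19,61/3] z:[21,47/2] -> miss, prune
      N6 x:[19,25] y:[17,64/3] z:[39/2,24] -> hit [39/2,64/3] leaf, test {P0@t=59/3, P3(miss)}
    N8 x:[22,49] y:[16,65/3] z:[28,65/2] -> miss, prune
  N10 x:[15,54] y:[23/3,44/3] z:[29/2,53/2] -> miss, prune

7 AABB tests over nodes [0, 9, 1, 2, 6, 8, 10]; 1 leaf entered; closest P0.

== RESULT ==
[0, 9, 1, 2, 6, 8, 10]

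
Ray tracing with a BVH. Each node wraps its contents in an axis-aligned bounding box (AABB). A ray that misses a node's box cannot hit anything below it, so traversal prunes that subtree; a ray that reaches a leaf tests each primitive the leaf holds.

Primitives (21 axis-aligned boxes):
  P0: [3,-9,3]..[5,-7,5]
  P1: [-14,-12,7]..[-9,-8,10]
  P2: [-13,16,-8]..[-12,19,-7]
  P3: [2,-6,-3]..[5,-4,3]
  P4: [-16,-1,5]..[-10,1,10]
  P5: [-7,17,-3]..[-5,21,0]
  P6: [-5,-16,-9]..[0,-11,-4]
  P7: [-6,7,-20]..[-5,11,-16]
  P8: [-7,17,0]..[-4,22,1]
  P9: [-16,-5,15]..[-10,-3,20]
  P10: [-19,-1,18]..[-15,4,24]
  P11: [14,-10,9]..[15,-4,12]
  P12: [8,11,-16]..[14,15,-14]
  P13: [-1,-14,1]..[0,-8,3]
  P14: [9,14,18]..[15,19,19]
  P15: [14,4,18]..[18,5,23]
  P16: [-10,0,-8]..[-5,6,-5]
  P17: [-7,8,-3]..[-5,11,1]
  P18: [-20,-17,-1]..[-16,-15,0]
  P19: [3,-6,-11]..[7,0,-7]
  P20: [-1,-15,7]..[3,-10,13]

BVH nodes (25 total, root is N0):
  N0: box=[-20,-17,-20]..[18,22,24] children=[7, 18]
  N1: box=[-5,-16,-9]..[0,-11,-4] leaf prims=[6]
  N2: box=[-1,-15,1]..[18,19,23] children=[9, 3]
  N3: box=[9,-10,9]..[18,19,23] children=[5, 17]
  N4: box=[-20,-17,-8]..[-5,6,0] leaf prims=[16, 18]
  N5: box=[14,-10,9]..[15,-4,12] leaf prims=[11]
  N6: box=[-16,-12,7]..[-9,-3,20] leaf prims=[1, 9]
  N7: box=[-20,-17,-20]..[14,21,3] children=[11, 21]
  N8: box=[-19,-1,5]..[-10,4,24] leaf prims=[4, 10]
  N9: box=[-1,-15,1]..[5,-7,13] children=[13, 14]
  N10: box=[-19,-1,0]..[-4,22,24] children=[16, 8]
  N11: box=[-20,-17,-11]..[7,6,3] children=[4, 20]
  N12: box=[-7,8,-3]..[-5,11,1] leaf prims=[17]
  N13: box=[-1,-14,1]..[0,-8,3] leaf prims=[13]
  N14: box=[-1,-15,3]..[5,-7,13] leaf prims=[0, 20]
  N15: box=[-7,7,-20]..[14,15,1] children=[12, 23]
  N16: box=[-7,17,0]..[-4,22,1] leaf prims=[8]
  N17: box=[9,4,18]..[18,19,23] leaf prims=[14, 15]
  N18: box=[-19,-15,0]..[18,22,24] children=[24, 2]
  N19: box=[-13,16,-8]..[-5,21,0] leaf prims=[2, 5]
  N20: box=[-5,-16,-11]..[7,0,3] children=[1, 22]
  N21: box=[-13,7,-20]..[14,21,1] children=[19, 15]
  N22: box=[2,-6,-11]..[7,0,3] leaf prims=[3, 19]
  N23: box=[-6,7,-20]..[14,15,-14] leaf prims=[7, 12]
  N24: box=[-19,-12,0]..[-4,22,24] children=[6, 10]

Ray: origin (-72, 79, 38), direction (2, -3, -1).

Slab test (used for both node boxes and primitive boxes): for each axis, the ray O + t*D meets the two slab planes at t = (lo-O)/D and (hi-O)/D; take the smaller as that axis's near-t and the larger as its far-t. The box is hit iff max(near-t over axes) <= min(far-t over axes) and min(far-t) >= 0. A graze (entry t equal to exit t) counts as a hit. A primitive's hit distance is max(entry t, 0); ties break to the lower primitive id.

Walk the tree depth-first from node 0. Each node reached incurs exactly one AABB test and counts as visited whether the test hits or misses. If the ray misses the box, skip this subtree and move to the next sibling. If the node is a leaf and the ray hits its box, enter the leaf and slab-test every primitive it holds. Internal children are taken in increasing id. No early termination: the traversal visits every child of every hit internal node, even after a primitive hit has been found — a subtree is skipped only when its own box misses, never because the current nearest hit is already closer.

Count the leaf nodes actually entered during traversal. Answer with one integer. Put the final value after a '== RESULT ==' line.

Walk:
N0 x:[26,45] y:[19,32] z:[14,58] -> hit [26,32], descend [7, 18]
  N7 x:[26,43] y:[58/3,32] z:[35,58] -> miss, prune
  N18 x:[53/2,45] y:[19,94/3] z:[14,38] -> hit [53/2,94/3], descend [2, 24]
    N2 x:[71/2,45] y:[20,94/3] z:[15,37] -> miss, prune
    N24 x:[53/2,34] y:[19,91/3] z:[14,38] -> hit [53/2,91/3], descend [6, 10]
      N6 x:[28,63/2] y:[82/3,91/3] z:[18,31] -> hit [28,91/3] leaf, test {P1@t=29, P9(miss)}
      N10 x:[53/2,34] y:[19,80/3] z:[14,38] -> hit [53/2,80/3], descend [8, 16]
        N8 x:[53/2,31] y:[25,80/3] z:[14,33] -> hit [53/2,80/3] leaf, test {P4(miss), P10(miss)}
        N16 x:[65/2,34] y:[19,62/3] z:[37,38] -> miss, prune

Visited [0, 7, 18, 2, 24, 6, 10, 8, 16]. Tests: 9 box, 2 leaf. Nearest: P1.

== RESULT ==
2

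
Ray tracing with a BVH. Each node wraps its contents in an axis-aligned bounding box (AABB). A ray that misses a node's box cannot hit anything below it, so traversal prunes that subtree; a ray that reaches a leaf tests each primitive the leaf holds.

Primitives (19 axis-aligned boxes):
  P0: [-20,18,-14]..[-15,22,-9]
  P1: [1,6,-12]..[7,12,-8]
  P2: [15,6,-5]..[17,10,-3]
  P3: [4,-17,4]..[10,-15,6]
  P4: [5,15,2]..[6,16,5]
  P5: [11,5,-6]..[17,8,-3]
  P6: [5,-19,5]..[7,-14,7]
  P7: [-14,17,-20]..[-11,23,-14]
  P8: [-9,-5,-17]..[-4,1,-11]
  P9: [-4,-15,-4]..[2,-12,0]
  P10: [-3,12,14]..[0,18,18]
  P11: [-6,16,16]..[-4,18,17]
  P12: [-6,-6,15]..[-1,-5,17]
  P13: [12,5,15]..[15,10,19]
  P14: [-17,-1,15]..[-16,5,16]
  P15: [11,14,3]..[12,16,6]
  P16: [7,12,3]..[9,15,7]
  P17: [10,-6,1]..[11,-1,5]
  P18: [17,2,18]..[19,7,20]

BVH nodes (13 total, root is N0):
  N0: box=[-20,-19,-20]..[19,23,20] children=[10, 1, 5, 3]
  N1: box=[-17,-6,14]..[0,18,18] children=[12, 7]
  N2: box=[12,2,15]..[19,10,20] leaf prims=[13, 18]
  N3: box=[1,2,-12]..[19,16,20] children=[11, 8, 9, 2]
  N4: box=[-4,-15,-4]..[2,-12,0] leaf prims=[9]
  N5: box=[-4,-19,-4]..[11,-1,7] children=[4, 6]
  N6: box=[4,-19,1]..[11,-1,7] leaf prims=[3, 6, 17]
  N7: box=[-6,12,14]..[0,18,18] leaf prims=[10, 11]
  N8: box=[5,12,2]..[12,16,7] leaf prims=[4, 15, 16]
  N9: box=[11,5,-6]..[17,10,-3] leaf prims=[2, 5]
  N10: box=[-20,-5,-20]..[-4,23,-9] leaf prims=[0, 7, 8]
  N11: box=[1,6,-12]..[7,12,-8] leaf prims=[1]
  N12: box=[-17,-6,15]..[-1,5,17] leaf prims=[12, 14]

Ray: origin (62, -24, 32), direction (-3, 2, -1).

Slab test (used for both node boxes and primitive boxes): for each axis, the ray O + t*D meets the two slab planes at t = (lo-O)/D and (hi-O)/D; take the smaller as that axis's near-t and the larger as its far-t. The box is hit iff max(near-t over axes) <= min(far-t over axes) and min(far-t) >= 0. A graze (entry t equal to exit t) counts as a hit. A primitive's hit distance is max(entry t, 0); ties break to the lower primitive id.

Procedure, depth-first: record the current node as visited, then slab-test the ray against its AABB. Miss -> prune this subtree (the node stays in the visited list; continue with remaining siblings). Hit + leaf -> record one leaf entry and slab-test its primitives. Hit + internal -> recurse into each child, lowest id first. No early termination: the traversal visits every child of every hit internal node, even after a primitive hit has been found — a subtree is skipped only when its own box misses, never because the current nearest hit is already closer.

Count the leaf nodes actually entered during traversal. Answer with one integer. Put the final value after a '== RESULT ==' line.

Walk:
N0 x:[43/3,82/3] y:[5/2,47/2] z:[12,52] -> hit [43/3,47/2], descend [1, 3, 5, 10]
  N1 x:[62/3,79/3] y:[9,21] z:[14,18] -> miss, prune
  N3 x:[43/3,61/3] y:[13,20] z:[12,44] -> hit [43/3,20], descend [2, 8, 9, 11]
    N2 x:[43/3,50/3] y:[13,17] z:[12,17] -> hit [43/3,50/3] leaf, test {P13@t=47/3, P18(miss)}
    N8 x:[50/3,19] y:[18,20] z:[25,30] -> miss, prune
    N9 x:[15,17] y:[29/2,17] z:[35,38] -> miss, prune
    N11 x:[55/3,61/3] y:[15,18] z:[40,44] -> miss, prune
  N5 x:[17,22] y:[5/2,23/2] z:[25,36] -> miss, prune
  N10 x:[22,82/3] y:[19/2,47/2] z:[41,52] -> miss, prune

Summary -> nodes [0, 1, 3, 2, 8, 9, 11, 5, 10]; box-tests=9; leaf-entries=1; first=P13

== RESULT ==
1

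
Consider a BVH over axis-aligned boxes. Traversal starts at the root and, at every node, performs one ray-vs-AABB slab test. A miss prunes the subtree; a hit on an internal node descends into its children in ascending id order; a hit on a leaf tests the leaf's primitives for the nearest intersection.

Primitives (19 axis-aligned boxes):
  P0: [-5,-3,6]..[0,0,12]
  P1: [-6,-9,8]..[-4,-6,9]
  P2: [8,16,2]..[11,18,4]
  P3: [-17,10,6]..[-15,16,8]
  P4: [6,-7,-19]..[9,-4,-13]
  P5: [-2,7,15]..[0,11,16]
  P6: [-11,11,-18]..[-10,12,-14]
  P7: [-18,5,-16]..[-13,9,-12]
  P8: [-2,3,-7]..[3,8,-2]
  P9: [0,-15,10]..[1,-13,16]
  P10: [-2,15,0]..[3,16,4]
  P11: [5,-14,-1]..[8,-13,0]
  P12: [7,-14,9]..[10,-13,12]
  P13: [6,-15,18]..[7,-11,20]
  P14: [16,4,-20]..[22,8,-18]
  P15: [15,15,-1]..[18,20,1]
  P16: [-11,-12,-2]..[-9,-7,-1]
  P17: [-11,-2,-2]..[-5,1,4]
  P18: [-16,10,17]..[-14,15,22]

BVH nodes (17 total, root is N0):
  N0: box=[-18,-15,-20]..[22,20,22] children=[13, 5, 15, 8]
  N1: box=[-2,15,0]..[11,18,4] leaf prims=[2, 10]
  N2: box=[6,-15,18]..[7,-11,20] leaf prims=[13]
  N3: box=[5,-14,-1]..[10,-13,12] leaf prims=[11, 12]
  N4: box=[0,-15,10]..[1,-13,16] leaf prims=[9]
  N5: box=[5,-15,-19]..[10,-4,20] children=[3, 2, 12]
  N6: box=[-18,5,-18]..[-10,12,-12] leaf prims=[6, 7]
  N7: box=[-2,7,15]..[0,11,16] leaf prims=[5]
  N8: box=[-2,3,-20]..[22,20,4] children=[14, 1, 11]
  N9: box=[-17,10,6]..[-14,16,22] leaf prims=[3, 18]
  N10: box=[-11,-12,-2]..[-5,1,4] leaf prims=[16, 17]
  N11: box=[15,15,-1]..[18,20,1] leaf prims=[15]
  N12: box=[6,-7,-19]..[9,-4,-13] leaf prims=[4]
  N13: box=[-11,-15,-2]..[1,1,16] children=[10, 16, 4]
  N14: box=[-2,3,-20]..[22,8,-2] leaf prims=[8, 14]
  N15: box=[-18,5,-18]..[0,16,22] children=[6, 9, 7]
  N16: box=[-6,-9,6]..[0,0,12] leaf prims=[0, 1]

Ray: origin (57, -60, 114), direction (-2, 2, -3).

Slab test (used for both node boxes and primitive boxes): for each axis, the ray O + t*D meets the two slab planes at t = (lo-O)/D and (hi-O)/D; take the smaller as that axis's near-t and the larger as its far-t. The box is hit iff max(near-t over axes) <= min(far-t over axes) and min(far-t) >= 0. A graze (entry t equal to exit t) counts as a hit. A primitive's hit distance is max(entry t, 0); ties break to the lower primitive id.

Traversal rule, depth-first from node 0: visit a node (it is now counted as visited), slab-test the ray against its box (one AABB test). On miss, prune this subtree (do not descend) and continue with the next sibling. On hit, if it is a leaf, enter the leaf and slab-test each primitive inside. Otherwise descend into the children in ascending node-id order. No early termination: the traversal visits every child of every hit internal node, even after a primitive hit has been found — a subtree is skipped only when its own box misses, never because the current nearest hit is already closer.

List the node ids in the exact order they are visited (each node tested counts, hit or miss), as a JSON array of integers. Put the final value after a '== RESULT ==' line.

Trace the traversal:
N0 x:[35/2,75/2] y:[45/2,40] z:[92/3,134/3] -> hit [92/3,75/2], descend [5, 8, 13, 15]
  N5 x:[47/2,26] y:[45/2,28] z:[94/3,133/3] -> miss, prune
  N8 x:[35/2,59/2] y:[63/2,40] z:[110/3,134/3] -> miss, prune
  N13 x:[28,34] y:[45/2,61/2] z:[98/3,116/3] -> miss, prune
  N15 x:[57/2,75/2] y:[65/2,38] z:[92/3,44] -> hit [65/2,75/2], descend [6, 7, 9]
    N6 x:[67/2,75/2] y:[65/2,36] z:[42,44] -> miss, prune
    N7 x:[57/2,59/2] y:[67/2,71/2] z:[98/3,33] -> miss, prune
    N9 x:[71/2,37] y:[35,38] z:[92/3,36] -> hit [71/2,36] leaf, test {P3@t=36, P18(miss)}

order=[0, 5, 8, 13, 15, 6, 7, 9]  |boxes|=8  |leaves|=1  hit=P3

== RESULT ==
[0, 5, 8, 13, 15, 6, 7, 9]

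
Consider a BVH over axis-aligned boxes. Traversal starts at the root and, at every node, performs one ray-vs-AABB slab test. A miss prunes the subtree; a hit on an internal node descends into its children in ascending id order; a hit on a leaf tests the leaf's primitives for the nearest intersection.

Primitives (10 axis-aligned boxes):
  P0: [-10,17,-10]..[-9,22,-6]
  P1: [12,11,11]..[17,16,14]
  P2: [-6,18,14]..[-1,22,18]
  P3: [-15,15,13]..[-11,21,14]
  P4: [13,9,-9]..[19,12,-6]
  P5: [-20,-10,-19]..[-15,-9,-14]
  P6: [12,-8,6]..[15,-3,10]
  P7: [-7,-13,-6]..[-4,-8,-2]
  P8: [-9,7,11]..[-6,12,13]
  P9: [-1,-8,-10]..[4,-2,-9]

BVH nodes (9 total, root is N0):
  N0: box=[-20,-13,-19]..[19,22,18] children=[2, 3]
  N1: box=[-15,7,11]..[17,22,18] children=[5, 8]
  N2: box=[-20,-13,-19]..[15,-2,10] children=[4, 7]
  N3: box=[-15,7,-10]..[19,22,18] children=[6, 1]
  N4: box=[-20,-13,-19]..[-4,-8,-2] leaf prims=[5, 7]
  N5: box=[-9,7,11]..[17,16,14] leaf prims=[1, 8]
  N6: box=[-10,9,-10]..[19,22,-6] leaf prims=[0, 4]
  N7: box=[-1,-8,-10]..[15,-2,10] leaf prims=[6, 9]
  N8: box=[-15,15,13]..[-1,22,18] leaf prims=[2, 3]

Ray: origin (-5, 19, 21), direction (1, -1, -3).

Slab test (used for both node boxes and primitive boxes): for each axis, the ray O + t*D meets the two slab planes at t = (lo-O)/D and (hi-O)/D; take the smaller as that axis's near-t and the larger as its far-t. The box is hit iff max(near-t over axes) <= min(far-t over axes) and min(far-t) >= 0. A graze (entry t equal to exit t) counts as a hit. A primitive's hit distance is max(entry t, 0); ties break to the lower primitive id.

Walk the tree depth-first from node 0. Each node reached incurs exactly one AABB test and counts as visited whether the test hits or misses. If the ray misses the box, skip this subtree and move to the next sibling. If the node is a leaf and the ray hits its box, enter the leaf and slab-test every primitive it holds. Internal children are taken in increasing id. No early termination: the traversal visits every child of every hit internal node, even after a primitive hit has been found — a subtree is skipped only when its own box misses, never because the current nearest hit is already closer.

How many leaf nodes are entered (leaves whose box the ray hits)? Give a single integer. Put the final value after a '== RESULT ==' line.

Walk:
N0 x:[-15,24] y:[-3,32] z:[1,40/3] -> hit [1,40/3], descend [2, 3]
  N2 x:[-15,20] y:[21,32] z:[11/3,40/3] -> miss, prune
  N3 x:[-10,24] y:[-3,12] z:[1,31/3] -> hit [1,31/3], descend [1, 6]
    N1 x:[-10,22] y:[-3,12] z:[1,10/3] -> hit [1,10/3], descend [5, 8]
      N5 x:[-4,22] y:[3,12] z:[7/3,10/3] -> hit [3,10/3] leaf, test {P1(miss), P8(miss)}
      N8 x:[-10,4] y:[-3,4] z:[1,8/3] -> hit [1,8/3] leaf, test {P2@t=1, P3(miss)}
    N6 x:[-5,24] y:[-3,10] z:[9,31/3] -> hit [9,10] leaf, test {P0(miss), P4(miss)}

order=[0, 2, 3, 1, 5, 8, 6]  |boxes|=7  |leaves|=3  hit=P2

== RESULT ==
3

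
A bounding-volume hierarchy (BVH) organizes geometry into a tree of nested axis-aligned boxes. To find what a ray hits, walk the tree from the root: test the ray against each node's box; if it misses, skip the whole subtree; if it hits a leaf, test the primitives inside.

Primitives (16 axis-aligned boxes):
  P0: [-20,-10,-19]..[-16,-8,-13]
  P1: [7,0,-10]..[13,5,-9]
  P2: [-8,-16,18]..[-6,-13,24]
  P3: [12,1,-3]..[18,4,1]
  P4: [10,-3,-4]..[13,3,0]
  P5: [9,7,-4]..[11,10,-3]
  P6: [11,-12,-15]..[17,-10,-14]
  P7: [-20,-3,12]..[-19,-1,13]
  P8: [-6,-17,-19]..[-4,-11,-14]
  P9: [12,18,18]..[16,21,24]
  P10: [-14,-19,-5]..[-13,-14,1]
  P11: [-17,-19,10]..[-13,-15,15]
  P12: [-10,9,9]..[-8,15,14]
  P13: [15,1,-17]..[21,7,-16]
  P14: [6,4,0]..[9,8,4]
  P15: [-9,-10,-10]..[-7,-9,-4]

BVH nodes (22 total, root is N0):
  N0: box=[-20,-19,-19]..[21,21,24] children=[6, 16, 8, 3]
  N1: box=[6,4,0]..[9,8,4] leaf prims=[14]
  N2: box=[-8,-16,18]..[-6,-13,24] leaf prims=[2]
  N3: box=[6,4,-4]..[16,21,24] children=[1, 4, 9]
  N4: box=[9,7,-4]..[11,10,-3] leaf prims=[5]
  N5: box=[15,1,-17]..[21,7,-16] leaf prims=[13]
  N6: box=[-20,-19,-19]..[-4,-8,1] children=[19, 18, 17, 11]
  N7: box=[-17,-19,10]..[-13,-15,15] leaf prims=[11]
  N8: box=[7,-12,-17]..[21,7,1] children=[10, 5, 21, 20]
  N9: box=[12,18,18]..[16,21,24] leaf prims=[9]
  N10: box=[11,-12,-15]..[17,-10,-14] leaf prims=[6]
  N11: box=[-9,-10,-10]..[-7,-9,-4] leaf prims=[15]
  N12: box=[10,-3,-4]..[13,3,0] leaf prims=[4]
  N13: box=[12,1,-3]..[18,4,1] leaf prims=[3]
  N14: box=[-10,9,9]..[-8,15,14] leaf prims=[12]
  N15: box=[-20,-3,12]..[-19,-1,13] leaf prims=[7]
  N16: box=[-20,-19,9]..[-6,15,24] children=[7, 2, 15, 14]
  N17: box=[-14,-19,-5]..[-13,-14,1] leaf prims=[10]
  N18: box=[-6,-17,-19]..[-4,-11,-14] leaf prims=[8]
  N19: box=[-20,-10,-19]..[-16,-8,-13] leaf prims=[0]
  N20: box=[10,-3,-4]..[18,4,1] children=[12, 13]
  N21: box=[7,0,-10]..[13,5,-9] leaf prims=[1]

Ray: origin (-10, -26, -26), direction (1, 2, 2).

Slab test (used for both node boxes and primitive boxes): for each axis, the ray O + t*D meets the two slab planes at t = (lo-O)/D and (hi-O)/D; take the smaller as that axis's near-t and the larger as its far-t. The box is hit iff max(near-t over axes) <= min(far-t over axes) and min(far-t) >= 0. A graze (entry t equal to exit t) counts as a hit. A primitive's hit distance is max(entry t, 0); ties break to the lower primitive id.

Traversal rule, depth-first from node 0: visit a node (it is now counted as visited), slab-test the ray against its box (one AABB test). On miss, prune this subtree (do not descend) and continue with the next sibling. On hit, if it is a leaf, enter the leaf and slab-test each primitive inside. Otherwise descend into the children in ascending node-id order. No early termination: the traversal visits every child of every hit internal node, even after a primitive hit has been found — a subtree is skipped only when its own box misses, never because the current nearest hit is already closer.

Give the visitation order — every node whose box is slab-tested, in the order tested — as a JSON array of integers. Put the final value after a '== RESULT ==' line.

Trace the traversal:
N0 x:[-10,31] y:[7/2,47/2] z:[7/2,25] -> hit [7/2,47/2], descend [3, 6, 8, 16]
  N3 x:[16,26] y:[15,47/2] z:[11,25] -> hit [16,47/2], descend [1, 4, 9]
    N1 x:[16,19] y:[15,17] z:[13,15] -> miss, prune
    N4 x:[19,21] y:[33/2,18] z:[11,23/2] -> miss, prune
    N9 x:[22,26] y:[22,47/2] z:[22,25] -> hit [22,47/2] leaf, test {P9@t=22}
  N6 x:[-10,6] y:[7/2,9] z:[7/2,27/2] -> hit [7/2,6], descend [11, 17, 18, 19]
    N11 x:[1,3] y:[8,17/2] z:[8,11] -> miss, prune
    N17 x:[-4,-3] y:[7/2,6] z:[21/2,27/2] -> miss, prune
    N18 x:[4,6] y:[9/2,15/2] z:[7/2,6] -> hit [9/2,6] leaf, test {P8@t=9/2}
    N19 x:[-10,-6] y:[8,9] z:[7/2,13/2] -> miss, prune
  N8 x:[17,31] y:[7,33/2] z:[9/2,27/2] -> miss, prune
  N16 x:[-10,4] y:[7/2,41/2] z:[35/2,25] -> miss, prune

order=[0, 3, 1, 4, 9, 6, 11, 17, 18, 19, 8, 16]  |boxes|=12  |leaves|=2  hit=P8

== RESULT ==
[0, 3, 1, 4, 9, 6, 11, 17, 18, 19, 8, 16]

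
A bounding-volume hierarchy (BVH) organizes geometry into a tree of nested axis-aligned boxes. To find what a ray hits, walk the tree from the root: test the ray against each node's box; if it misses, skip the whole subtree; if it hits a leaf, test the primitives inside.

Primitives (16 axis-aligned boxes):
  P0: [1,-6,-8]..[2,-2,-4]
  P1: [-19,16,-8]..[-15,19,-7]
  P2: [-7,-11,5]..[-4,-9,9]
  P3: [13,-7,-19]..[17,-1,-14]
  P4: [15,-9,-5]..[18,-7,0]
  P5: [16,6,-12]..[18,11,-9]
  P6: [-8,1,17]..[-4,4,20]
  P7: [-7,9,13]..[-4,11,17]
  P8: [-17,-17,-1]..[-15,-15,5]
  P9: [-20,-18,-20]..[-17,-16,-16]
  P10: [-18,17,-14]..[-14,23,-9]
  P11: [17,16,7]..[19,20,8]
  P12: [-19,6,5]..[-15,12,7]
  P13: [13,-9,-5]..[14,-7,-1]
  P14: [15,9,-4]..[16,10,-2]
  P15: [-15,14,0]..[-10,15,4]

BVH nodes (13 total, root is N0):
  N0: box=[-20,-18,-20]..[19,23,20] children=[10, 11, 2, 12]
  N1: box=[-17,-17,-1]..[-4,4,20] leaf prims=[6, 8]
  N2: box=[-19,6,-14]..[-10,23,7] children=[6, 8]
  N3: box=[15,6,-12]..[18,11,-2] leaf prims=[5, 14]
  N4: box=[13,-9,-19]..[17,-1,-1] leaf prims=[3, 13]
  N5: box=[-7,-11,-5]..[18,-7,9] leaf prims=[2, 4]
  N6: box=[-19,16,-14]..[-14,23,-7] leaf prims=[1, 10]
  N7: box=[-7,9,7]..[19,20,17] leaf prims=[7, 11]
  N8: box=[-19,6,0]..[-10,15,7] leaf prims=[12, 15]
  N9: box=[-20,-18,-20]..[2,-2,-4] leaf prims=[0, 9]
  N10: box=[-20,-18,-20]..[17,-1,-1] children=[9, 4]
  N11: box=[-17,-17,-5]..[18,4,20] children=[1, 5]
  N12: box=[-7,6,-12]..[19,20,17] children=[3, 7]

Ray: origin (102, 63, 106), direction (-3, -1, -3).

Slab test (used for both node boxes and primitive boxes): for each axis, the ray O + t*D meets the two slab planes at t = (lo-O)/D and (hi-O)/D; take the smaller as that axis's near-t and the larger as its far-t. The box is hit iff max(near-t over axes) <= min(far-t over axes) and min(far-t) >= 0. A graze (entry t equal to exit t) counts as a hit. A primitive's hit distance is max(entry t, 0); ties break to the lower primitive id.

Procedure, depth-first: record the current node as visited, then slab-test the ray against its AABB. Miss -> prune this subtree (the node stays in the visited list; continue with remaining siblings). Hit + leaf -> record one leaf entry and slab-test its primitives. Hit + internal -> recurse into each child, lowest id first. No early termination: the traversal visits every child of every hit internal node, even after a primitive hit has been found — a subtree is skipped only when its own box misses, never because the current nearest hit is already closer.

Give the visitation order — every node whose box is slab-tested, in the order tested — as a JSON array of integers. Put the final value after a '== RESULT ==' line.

Trace the traversal:
N0 x:[83/3,122/3] y:[40,81] z:[86/3,42] -> hit [40,122/3], descend [2, 10, 11, 12]
  N2 x:[112/3,121/3] y:[40,57] z:[33,40] -> hit [40,40], descend [6, 8]
    N6 x:[116/3,121/3] y:[40,47] z:[113/3,40] -> hit [40,40] leaf, test {P1(miss), P10@t=40}
    N8 x:[112/3,121/3] y:[48,57] z:[33,106/3] -> miss, prune
  N10 x:[85/3,122/3] y:[64,81] z:[107/3,42] -> miss, prune
  N11 x:[28,119/3] y:[59,80] z:[86/3,37] -> miss, prune
  N12 x:[83/3,109/3] y:[43,57] z:[89/3,118/3] -> miss, prune

7 AABB tests over nodes [0, 2, 6, 8, 10, 11, 12]; 1 leaf entered; closest P10.

== RESULT ==
[0, 2, 6, 8, 10, 11, 12]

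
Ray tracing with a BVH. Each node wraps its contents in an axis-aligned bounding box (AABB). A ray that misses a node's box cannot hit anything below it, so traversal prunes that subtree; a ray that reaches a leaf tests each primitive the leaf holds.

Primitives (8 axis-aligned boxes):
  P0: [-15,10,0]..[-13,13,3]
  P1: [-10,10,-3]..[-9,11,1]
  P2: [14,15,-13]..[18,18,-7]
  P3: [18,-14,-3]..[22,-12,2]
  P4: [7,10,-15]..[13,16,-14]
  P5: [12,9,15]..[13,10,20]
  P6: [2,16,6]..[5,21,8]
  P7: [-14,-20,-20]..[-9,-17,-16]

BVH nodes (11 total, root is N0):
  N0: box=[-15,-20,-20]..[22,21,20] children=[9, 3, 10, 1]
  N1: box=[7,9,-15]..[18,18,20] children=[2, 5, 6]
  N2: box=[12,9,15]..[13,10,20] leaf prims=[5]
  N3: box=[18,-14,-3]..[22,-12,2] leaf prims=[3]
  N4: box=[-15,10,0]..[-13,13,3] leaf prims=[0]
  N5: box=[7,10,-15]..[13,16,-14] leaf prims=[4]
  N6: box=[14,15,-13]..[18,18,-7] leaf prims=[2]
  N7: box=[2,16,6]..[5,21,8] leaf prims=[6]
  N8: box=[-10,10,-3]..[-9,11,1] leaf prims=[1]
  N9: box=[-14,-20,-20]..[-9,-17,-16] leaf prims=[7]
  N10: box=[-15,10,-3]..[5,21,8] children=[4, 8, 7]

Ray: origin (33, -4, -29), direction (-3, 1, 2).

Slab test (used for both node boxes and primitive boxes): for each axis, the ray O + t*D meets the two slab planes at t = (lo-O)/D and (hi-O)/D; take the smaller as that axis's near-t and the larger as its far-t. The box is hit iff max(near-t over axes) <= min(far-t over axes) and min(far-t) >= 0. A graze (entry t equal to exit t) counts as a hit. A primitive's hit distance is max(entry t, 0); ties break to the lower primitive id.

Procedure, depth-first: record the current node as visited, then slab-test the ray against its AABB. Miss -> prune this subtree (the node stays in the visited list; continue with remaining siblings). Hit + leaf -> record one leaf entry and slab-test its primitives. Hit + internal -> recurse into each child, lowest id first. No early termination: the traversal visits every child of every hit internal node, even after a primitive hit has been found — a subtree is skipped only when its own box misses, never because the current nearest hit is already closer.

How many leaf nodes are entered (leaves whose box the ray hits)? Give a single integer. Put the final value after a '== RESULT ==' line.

Trace the traversal:
N0 x:[11/3,16] y:[-16,25] z:[9/2,49/2] -> hit [9/2,16], descend [1, 3, 9, 10]
  N1 x:[5,26/3] y:[13,22] z:[7,49/2] -> miss, prune
  N3 x:[11/3,5] y:[-10,-8] z:[13,31/2] -> miss, prune
  N9 x:[14,47/3] y:[-16,-13] z:[9/2,13/2] -> miss, prune
  N10 x:[28/3,16] y:[14,25] z:[13,37/2] -> hit [14,16], descend [4, 7, 8]
    N4 x:[46/3,16] y:[14,17] z:[29/2,16] -> hit [46/3,16] leaf, test {P0@t=46/3}
    N7 x:[28/3,31/3] y:[20,25] z:[35/2,37/2] -> miss, prune
    N8 x:[14,43/3] y:[14,15] z:[13,15] -> hit [14,43/3] leaf, test {P1@t=14}

Summary -> nodes [0, 1, 3, 9, 10, 4, 7, 8]; box-tests=8; leaf-entries=2; first=P1

== RESULT ==
2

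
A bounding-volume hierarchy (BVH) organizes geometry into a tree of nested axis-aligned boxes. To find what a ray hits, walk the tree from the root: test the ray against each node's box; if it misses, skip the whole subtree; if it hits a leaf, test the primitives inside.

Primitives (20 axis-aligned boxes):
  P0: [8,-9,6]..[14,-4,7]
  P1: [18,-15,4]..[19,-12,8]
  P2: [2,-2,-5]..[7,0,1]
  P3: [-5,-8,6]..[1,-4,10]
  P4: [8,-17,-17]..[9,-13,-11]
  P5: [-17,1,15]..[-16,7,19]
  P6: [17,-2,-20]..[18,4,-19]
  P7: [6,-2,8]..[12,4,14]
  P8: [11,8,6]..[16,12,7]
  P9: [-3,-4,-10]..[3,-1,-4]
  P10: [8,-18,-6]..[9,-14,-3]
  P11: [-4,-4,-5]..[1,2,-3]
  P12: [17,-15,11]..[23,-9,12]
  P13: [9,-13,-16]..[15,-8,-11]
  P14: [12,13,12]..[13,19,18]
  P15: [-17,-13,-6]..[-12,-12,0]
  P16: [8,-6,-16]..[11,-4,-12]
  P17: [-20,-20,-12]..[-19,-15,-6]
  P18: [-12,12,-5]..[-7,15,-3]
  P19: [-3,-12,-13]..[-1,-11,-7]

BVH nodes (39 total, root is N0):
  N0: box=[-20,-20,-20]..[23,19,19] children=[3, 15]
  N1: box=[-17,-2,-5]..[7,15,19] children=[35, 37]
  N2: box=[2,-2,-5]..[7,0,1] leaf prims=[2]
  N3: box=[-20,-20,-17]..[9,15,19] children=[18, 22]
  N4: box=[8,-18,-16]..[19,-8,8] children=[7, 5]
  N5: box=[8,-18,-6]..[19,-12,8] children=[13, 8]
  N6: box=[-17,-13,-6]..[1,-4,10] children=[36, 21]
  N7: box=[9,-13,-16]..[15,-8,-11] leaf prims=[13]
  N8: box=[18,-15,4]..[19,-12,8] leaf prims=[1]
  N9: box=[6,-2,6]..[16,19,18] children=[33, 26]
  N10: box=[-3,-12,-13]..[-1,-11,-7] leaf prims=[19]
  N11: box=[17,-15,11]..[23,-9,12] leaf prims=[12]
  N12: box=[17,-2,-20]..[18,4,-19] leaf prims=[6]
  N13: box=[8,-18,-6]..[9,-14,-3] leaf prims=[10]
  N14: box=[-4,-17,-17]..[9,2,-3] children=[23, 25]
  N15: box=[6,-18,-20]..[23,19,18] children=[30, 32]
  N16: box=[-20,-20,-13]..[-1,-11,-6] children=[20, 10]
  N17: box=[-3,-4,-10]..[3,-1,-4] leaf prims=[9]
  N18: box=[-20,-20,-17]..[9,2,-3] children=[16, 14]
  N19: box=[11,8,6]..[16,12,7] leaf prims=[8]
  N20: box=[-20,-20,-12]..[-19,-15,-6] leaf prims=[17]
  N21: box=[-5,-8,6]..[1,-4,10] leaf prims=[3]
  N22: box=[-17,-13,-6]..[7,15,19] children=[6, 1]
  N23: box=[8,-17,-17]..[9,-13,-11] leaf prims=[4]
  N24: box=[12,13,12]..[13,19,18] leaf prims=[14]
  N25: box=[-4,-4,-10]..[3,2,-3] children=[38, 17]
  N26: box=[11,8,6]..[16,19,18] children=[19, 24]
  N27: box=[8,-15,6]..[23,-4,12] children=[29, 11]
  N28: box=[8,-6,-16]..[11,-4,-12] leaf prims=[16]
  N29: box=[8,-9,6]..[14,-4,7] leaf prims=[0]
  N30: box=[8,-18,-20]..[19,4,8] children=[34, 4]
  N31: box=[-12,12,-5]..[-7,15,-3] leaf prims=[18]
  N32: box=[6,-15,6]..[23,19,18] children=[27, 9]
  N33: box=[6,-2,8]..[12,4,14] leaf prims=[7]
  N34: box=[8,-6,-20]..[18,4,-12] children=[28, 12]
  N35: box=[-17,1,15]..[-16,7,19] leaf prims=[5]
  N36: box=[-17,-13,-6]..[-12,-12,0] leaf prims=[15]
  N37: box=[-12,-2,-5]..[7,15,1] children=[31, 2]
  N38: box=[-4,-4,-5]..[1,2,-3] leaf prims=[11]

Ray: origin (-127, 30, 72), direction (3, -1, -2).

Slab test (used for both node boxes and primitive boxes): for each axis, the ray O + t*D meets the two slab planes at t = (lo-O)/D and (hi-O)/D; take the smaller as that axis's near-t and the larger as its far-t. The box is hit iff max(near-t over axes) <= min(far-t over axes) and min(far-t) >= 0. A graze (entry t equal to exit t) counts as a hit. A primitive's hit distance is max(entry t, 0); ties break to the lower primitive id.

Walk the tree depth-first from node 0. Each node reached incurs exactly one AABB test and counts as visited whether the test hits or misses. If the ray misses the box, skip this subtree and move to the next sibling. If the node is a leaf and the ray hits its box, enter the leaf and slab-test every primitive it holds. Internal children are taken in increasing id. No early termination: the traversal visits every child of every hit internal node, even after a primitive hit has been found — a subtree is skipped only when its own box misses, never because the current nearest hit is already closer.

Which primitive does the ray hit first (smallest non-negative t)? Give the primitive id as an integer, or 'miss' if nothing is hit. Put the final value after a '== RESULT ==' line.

Walk:
N0 x:[107/3,50] y:[11,50] z:[53/2,46] -> hit [107/3,46], descend [3, 15]
  N3 x:[107/3,136/3] y:[15,50] z:[53/2,89/2] -> hit [107/3,89/2], descend [18, 22]
    N18 x:[107/3,136/3] y:[28,50] z:[75/2,89/2] -> hit [75/2,89/2], descend [14, 16]
      N14 x:[41,136/3] y:[28,47] z:[75/2,89/2] -> hit [41,89/2], descend [23, 25]
        N23 x:[45,136/3] y:[43,47] z:[83/2,89/2] -> miss, prune
        N25 x:[41,130/3] y:[28,34] z:[75/2,41] -> miss, prune
      N16 x:[107/3,42] y:[41,50] z:[39,85/2] -> hit [41,42], descend [10, 20]
        N10 x:[124/3,42] y:[41,42] z:[79/2,85/2] -> hit [124/3,42] leaf, test {P19@t=124/3}
        N20 x:[107/3,36] y:[45,50] z:[39,42] -> miss, prune
    N22 x:[110/3,134/3] y:[15,43] z:[53/2,39] -> hit [110/3,39], descend [1, 6]
      N1 x:[110/3,134/3] y:[15,32] z:[53/2,77/2] -> miss, prune
      N6 x:[110/3,128/3] y:[34,43] z:[31,39] -> hit [110/3,39], descend [21, 36]
        N21 x:[122/3,128/3] y:[34,38] z:[31,33] -> miss, prune
        N36 x:[110/3,115/3] y:[42,43] z:[36,39] -> miss, prune
  N15 x:[133/3,50] y:[11,48] z:[27,46] -> hit [133/3,46], descend [30, 32]
    N30 x:[45,146/3] y:[26,48] z:[32,46] -> hit [45,46], descend [4, 34]
      N4 x:[45,146/3] y:[38,48] z:[32,44] -> miss, prune
      N34 x:[45,145/3] y:[26,36] z:[42,46] -> miss, prune
    N32 x:[133/3,50] y:[11,45] z:[27,33] -> miss, prune

Summary -> nodes [0, 3, 18, 14, 23, 25, 16, 10, 20, 22, 1, 6, 21, 36, 15, 30, 4, 34, 32]; box-tests=19; leaf-entries=1; first=P19

== RESULT ==
19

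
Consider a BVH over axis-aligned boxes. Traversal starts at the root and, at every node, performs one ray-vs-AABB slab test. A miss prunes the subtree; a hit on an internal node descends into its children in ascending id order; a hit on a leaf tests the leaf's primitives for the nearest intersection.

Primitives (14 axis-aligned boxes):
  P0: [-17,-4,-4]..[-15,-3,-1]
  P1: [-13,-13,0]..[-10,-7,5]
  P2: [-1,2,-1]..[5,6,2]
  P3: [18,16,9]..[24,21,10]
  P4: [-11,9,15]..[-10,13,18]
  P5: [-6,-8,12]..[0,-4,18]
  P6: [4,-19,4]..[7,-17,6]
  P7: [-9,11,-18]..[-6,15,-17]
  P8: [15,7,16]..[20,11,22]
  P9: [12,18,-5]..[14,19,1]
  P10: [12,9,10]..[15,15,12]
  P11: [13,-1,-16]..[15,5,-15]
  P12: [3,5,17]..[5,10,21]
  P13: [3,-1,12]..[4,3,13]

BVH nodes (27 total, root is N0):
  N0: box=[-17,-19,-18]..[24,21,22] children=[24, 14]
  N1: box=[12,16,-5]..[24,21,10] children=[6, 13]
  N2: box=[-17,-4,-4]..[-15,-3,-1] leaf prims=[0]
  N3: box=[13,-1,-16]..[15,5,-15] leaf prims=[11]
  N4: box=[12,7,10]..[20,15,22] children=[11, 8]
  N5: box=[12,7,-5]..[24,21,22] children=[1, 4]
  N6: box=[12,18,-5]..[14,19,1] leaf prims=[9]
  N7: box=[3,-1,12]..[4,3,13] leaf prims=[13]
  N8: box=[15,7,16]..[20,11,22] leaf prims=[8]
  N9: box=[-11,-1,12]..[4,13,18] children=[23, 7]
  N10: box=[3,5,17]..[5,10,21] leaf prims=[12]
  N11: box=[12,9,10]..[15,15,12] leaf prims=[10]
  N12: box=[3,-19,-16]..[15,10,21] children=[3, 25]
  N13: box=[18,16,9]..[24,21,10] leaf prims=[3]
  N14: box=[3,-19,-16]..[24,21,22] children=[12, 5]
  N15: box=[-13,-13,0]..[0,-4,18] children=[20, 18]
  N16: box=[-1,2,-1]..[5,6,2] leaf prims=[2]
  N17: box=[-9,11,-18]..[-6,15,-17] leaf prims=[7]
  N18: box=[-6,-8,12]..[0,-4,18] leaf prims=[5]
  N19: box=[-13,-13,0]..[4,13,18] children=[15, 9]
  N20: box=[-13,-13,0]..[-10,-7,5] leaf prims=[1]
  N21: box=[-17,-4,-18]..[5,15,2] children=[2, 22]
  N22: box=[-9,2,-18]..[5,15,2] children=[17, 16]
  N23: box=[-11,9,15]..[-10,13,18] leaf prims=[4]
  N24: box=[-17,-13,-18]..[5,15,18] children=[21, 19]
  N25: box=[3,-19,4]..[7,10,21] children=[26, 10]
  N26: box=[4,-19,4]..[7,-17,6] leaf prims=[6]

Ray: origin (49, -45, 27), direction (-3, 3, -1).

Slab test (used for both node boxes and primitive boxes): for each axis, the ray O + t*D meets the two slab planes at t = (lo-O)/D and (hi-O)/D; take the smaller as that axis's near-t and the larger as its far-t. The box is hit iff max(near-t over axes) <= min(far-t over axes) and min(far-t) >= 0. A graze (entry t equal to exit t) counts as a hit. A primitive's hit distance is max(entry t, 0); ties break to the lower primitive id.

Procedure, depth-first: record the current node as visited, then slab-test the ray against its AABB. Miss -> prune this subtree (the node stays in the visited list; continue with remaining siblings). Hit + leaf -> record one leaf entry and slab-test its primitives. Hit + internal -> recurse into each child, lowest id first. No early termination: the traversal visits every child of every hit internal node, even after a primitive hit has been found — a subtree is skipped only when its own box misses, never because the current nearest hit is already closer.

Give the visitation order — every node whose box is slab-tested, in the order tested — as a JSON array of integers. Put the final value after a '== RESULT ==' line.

Trace the traversal:
N0 x:[25/3,22] y:[26/3,22] z:[5,45] -> hit [26/3,22], descend [14, 24]
  N14 x:[25/3,46/3] y:[26/3,22] z:[5,43] -> hit [26/3,46/3], descend [5, 12]
    N5 x:[25/3,37/3] y:[52/3,22] z:[5,32] -> miss, prune
    N12 x:[34/3,46/3] y:[26/3,55/3] z:[6,43] -> hit [34/3,46/3], descend [3, 25]
      N3 x:[34/3,12] y:[44/3,50/3] z:[42,43] -> miss, prune
      N25 x:[14,46/3] y:[26/3,55/3] z:[6,23] -> hit [14,46/3], descend [10, 26]
        N10 x:[44/3,46/3] y:[50/3,55/3] z:[6,10] -> miss, prune
        N26 x:[14,15] y:[26/3,28/3] z:[21,23] -> miss, prune
  N24 x:[44/3,22] y:[32/3,20] z:[9,45] -> hit [44/3,20], descend [19, 21]
    N19 x:[15,62/3] y:[32/3,58/3] z:[9,27] -> hit [15,58/3], descend [9, 15]
      N9 x:[15,20] y:[44/3,58/3] z:[9,15] -> hit [15,15], descend [7, 23]
        N7 x:[15,46/3] y:[44/3,16] z:[14,15] -> hit [15,15] leaf, test {P13@t=15}
        N23 x:[59/3,20] y:[18,58/3] z:[9,12] -> miss, prune
      N15 x:[49/3,62/3] y:[32/3,41/3] z:[9,27] -> miss, prune
    N21 x:[44/3,22] y:[41/3,20] z:[25,45] -> miss, prune

order=[0, 14, 5, 12, 3, 25, 10, 26, 24, 19, 9, 7, 23, 15, 21]  |boxes|=15  |leaves|=1  hit=P13

== RESULT ==
[0, 14, 5, 12, 3, 25, 10, 26, 24, 19, 9, 7, 23, 15, 21]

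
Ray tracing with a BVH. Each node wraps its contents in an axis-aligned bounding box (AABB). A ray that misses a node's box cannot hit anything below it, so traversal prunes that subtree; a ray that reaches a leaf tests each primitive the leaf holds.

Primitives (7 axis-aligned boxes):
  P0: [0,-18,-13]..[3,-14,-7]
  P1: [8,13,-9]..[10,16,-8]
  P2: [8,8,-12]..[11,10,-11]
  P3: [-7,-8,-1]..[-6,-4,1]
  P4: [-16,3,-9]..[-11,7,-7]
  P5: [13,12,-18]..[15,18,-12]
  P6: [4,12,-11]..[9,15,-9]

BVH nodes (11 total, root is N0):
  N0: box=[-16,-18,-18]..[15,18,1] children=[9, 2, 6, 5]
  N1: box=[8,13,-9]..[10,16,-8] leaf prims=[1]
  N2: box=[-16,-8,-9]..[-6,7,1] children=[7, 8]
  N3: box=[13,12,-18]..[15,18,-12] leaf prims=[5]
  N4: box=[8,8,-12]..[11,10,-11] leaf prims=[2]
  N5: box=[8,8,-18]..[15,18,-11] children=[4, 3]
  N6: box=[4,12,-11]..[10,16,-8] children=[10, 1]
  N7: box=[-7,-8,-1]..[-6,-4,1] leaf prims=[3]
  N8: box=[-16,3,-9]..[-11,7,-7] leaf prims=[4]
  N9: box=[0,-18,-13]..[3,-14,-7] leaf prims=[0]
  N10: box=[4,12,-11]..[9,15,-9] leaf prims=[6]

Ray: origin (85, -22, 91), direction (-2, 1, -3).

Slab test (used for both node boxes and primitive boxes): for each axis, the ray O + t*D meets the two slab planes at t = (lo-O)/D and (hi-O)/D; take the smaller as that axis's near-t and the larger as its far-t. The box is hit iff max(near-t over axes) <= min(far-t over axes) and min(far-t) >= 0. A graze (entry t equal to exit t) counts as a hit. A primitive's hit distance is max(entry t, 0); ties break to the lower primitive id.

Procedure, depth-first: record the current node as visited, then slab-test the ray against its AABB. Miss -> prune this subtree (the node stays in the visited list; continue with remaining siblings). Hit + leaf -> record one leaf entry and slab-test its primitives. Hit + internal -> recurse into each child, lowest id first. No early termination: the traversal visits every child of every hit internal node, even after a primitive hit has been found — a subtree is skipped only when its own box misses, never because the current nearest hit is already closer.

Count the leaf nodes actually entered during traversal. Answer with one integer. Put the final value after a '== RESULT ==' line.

Traverse from the root:
N0 x:[35,101/2] y:[4,40] z:[30,109/3] -> hit [35,109/3], descend [2, 5, 6, 9]
  N2 x:[91/2,101/2] y:[14,29] z:[30,100/3] -> miss, prune
  N5 x:[35,77/2] y:[30,40] z:[34,109/3] -> hit [35,109/3], descend [3, 4]
    N3 x:[35,36] y:[34,40] z:[103/3,109/3] -> hit [35,36] leaf, test {P5@t=35}
    N4 x:[37,77/2] y:[30,32] z:[34,103/3] -> miss, prune
  N6 x:[75/2,81/2] y:[34,38] z:[33,34] -> miss, prune
  N9 x:[41,85/2] y:[4,8] z:[98/3,104/3] -> miss, prune

7 AABB tests over nodes [0, 2, 5, 3, 4, 6, 9]; 1 leaf entered; closest P5.

== RESULT ==
1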